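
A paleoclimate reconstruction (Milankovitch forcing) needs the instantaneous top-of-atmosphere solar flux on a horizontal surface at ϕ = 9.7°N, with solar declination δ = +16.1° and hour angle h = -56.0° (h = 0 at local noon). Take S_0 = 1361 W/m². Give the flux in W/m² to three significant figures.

cos θ_z = sin ϕ sin δ + cos ϕ cos δ cos h = 0.046725 + 0.529580 = 0.576305.
Flux = S_0 · cos θ_z = 1361 × 0.576305 = 784.4 W/m².

784 W/m²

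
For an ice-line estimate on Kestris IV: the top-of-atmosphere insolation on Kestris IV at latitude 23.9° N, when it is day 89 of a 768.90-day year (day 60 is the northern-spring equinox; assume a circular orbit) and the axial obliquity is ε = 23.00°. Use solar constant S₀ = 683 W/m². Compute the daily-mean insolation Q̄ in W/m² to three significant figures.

Q̄ ≈ 211 W/m²

Solar longitude: λ_s = 360° × (89 − 60)/768.90 = 13.578°.
sin δ = sin 23.00° × sin 13.578° = 0.09173, so δ = +5.263°.
cos H₀ = −tan(+23.9°) tan(+5.263°) = -0.0408, H₀ = 1.6116 rad.
Bracket: H₀ sin φ sin δ + cos φ cos δ sin H₀ = 1.6116×0.40514×0.09173 + 0.91425×0.99578×0.99917 = 0.059893 + 0.909636 = 0.969529.
Q̄ = (S₀/π) × [bracket] = (683/π) × 0.969529 = 210.8 W/m².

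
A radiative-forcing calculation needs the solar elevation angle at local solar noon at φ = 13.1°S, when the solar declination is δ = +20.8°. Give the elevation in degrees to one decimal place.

At local noon the hour angle is zero, so the zenith angle equals |φ − δ| = |-13.1° − (+20.800°)| = 33.900°.
Elevation = 90° − 33.900° = 56.1°.

56.1°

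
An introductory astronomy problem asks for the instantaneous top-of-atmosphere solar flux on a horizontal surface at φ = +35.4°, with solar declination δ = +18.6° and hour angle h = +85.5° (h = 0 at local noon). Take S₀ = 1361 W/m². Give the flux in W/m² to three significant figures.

334 W/m²

cos θ_z = sin φ sin δ + cos φ cos δ cos h = 0.184767 + 0.060614 = 0.245381.
Flux = S₀ · cos θ_z = 1361 × 0.245381 = 334.0 W/m².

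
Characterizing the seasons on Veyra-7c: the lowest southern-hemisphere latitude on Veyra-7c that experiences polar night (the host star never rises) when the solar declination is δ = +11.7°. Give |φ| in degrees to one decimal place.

Polar night requires cos H₀ = −tan φ tan δ ≥ 1, i.e. tan φ tan δ ≤ −1.
The boundary is |tan φ| · |tan δ| = 1, so |φ| = 90° − |δ| = 90° − 11.7° = 78.3° in the southern hemisphere.

|φ| = 78.3°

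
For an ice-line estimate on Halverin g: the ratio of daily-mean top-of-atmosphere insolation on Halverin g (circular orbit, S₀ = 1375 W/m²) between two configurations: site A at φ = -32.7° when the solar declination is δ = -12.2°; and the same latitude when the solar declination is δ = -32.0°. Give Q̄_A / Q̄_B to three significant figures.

Q̄_A / Q̄_B ≈ 0.827

— Configuration A (φ=-32.7°):
cos H₀ = −tan(-32.7°) tan(-12.200°) = -0.1388, H₀ = 1.7100 rad.
Bracket: H₀ sin φ sin δ + cos φ cos δ sin H₀ = 1.7100×-0.54024×-0.21132 + 0.84151×0.97742×0.99032 = 0.195220 + 0.814547 = 1.009767.
Q̄ = (S₀/π) × [bracket] = (1375/π) × 1.009767 = 441.95 W/m².
— Configuration B (φ=-32.7°):
cos H₀ = −tan(-32.7°) tan(-32.000°) = -0.4012, H₀ = 1.9836 rad.
Bracket: H₀ sin φ sin δ + cos φ cos δ sin H₀ = 1.9836×-0.54024×-0.52992 + 0.84151×0.84805×0.91601 = 0.567873 + 0.653704 = 1.221577.
Q̄ = (S₀/π) × [bracket] = (1375/π) × 1.221577 = 534.66 W/m².
Ratio Q̄_A / Q̄_B = 441.95 / 534.66 = 0.8266.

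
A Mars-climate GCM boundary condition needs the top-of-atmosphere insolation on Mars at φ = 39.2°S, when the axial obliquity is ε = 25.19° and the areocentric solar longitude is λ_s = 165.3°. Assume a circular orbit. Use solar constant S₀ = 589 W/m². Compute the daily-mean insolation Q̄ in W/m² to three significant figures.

sin δ = sin 25.19° × sin 165.3° = 0.10800, so δ = +6.200°.
cos H₀ = −tan(-39.2°) tan(+6.200°) = 0.0886, H₀ = 1.4821 rad.
Bracket: H₀ sin φ sin δ + cos φ cos δ sin H₀ = 1.4821×-0.63203×0.10800 + 0.77494×0.99415×0.99607 = -0.101167 + 0.767379 = 0.666212.
Q̄ = (S₀/π) × [bracket] = (589/π) × 0.666212 = 124.9 W/m².

Q̄ ≈ 125 W/m²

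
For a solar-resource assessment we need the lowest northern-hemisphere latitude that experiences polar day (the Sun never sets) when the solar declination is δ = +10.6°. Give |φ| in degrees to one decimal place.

|φ| = 79.4°

Polar day requires cos H₀ = −tan φ tan δ ≤ −1, i.e. tan φ tan δ ≥ 1.
The boundary is |tan φ| · |tan δ| = 1, so |φ| = 90° − |δ| = 90° − 10.6° = 79.4° in the northern hemisphere.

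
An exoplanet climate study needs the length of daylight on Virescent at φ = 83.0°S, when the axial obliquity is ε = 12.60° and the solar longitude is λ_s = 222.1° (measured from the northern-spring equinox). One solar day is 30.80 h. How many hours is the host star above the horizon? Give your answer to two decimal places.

30.80 h

Solar declination: sin δ = sin ε · sin λ_s = sin 12.60° × sin 222.1° = -0.14625, so δ = -8.410°.
Sunrise equation: cos H₀ = −tan φ · tan δ = -1.2040 ≤ −1, so the host star never sets (polar day) and H₀ = π.
Daylight = 2H₀/(2π) × 30.80 h = (3.1416/π) × 30.80 = 30.80 h.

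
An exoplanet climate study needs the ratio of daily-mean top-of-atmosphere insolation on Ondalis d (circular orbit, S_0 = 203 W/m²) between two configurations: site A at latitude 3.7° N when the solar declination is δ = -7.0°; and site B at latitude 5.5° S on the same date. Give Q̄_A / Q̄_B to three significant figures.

Q̄_A / Q̄_B ≈ 0.972

— Configuration A (ϕ=+3.7°):
cos h₀ = −tan(+3.7°) tan(-7.000°) = 0.0079, h₀ = 1.5629 rad.
Bracket: h₀ sin ϕ sin δ + cos ϕ cos δ sin h₀ = 1.5629×0.06453×-0.12187 + 0.99792×0.99255×0.99997 = -0.012291 + 0.990456 = 0.978165.
Q̄ = (S_0/π) × [bracket] = (203/π) × 0.978165 = 63.206 W/m².
— Configuration B (ϕ=-5.5°):
cos h₀ = −tan(-5.5°) tan(-7.000°) = -0.0118, h₀ = 1.5826 rad.
Bracket: h₀ sin ϕ sin δ + cos ϕ cos δ sin h₀ = 1.5826×-0.09585×-0.12187 + 0.99540×0.99255×0.99993 = 0.018487 + 0.987915 = 1.006402.
Q̄ = (S_0/π) × [bracket] = (203/π) × 1.006402 = 65.031 W/m².
Ratio Q̄_A / Q̄_B = 63.206 / 65.031 = 0.9719.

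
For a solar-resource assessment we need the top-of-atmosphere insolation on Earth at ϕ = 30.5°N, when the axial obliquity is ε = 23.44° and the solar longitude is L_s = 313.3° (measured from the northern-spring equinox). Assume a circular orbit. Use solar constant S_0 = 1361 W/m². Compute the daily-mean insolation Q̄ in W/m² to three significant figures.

Solar declination: sin δ = sin ε · sin L_s = sin 23.44° × sin 313.3° = -0.28950, so δ = -16.828°.
cos h₀ = −tan(+30.5°) tan(-16.828°) = 0.1782, h₀ = 1.3917 rad.
Bracket: h₀ sin ϕ sin δ + cos ϕ cos δ sin h₀ = 1.3917×0.50754×-0.28950 + 0.86163×0.95718×0.98400 = -0.204486 + 0.811539 = 0.607053.
Q̄ = (S_0/π) × [bracket] = (1361/π) × 0.607053 = 263.0 W/m².

Q̄ ≈ 263 W/m²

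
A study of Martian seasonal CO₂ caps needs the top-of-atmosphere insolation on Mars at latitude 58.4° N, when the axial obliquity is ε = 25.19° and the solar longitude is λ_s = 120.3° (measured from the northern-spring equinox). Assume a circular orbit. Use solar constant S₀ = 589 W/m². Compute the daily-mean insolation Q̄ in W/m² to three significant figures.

Solar declination: sin δ = sin ε · sin λ_s = sin 25.19° × sin 120.3° = 0.36748, so δ = +21.560°.
cos H₀ = −tan(+58.4°) tan(+21.560°) = -0.6423, H₀ = 2.2682 rad.
Bracket: H₀ sin φ sin δ + cos φ cos δ sin H₀ = 2.2682×0.85173×0.36748 + 0.52399×0.93003×0.76648 = 0.709932 + 0.373526 = 1.083458.
Q̄ = (S₀/π) × [bracket] = (589/π) × 1.083458 = 203.1 W/m².

Q̄ ≈ 203 W/m²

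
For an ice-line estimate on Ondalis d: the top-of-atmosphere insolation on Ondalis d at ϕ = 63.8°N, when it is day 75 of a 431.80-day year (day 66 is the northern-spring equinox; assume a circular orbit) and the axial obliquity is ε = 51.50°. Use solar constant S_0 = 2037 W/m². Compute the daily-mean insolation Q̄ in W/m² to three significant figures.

Solar longitude: L_s = 360° × (75 − 66)/431.80 = 7.503°.
sin δ = sin 51.50° × sin 7.503° = 0.10220, so δ = +5.866°.
cos h₀ = −tan(+63.8°) tan(+5.866°) = -0.2088, h₀ = 1.7811 rad.
Bracket: h₀ sin ϕ sin δ + cos ϕ cos δ sin h₀ = 1.7811×0.89726×0.10220 + 0.44151×0.99476×0.97796 = 0.163327 + 0.429517 = 0.592844.
Q̄ = (S_0/π) × [bracket] = (2037/π) × 0.592844 = 384.4 W/m².

Q̄ ≈ 384 W/m²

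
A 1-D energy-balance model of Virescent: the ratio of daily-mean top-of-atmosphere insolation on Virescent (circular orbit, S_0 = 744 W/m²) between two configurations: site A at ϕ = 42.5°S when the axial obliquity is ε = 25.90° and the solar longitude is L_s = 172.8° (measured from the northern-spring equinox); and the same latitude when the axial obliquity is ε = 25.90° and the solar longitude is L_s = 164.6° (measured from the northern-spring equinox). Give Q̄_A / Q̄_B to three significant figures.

— Configuration A (ϕ=-42.5°):
Solar declination: sin δ = sin ε · sin L_s = sin 25.90° × sin 172.8° = 0.05475, so δ = +3.138°.
cos h₀ = −tan(-42.5°) tan(+3.138°) = 0.0502, h₀ = 1.5205 rad.
Bracket: h₀ sin ϕ sin δ + cos ϕ cos δ sin h₀ = 1.5205×-0.67559×0.05475 + 0.73728×0.99850×0.99874 = -0.056241 + 0.735247 = 0.679006.
Q̄ = (S_0/π) × [bracket] = (744/π) × 0.679006 = 160.80 W/m².
— Configuration B (ϕ=-42.5°):
Solar declination: sin δ = sin ε · sin L_s = sin 25.90° × sin 164.6° = 0.11600, so δ = +6.661°.
cos h₀ = −tan(-42.5°) tan(+6.661°) = 0.1070, h₀ = 1.4636 rad.
Bracket: h₀ sin ϕ sin δ + cos ϕ cos δ sin h₀ = 1.4636×-0.67559×0.11600 + 0.73728×0.99325×0.99426 = -0.114700 + 0.728100 = 0.613400.
Q̄ = (S_0/π) × [bracket] = (744/π) × 0.613400 = 145.27 W/m².
Ratio Q̄_A / Q̄_B = 160.80 / 145.27 = 1.107.

Q̄_A / Q̄_B ≈ 1.11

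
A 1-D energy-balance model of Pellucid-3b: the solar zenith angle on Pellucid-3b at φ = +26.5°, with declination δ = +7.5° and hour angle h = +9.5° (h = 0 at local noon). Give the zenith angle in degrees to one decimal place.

cos θ_z = sin φ sin δ + cos φ cos δ cos h = 0.058241 + 0.875110 = 0.933351.
θ_z = arccos(0.933351) = 21.0°.

θ_z = 21.0°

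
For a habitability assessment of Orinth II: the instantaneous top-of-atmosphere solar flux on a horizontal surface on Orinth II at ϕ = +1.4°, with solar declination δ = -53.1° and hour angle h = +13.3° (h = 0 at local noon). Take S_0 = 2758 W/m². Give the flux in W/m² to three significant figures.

cos θ_z = sin ϕ sin δ + cos ϕ cos δ cos h = -0.019538 + 0.584142 = 0.564604.
Flux = S_0 · cos θ_z = 2758 × 0.564604 = 1557 W/m².

1.56e+03 W/m²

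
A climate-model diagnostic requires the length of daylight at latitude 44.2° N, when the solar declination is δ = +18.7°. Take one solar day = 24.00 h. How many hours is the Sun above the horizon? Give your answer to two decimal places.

14.56 h

cos h₀ = −tan ϕ · tan δ = −tan(+44.2°) × tan(+18.700°) = -0.3292, so h₀ = 1.9062 rad = 109.22°.
Daylight = 2h₀/(2π) × 24.00 h = (1.9062/π) × 24.00 = 14.56 h.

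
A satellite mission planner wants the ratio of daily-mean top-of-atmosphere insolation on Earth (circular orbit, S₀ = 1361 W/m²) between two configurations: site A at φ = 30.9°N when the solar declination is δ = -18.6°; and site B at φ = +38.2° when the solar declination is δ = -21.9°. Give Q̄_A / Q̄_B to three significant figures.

— Configuration A (φ=+30.9°):
cos H₀ = −tan(+30.9°) tan(-18.600°) = 0.2014, H₀ = 1.3680 rad.
Bracket: H₀ sin φ sin δ + cos φ cos δ sin H₀ = 1.3680×0.51354×-0.31896 + 0.85806×0.94777×0.97951 = -0.224077 + 0.796580 = 0.572503.
Q̄ = (S₀/π) × [bracket] = (1361/π) × 0.572503 = 248.02 W/m².
— Configuration B (φ=+38.2°):
cos H₀ = −tan(+38.2°) tan(-21.900°) = 0.3163, H₀ = 1.2489 rad.
Bracket: H₀ sin φ sin δ + cos φ cos δ sin H₀ = 1.2489×0.61841×-0.37299 + 0.78586×0.92784×0.94865 = -0.288072 + 0.691710 = 0.403638.
Q̄ = (S₀/π) × [bracket] = (1361/π) × 0.403638 = 174.86 W/m².
Ratio Q̄_A / Q̄_B = 248.02 / 174.86 = 1.418.

Q̄_A / Q̄_B ≈ 1.42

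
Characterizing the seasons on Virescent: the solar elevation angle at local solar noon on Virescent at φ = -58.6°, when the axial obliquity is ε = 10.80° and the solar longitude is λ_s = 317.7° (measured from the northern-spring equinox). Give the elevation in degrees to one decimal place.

Solar declination: sin δ = sin ε · sin λ_s = sin 10.80° × sin 317.7° = -0.12611, so δ = -7.245°.
At local noon the hour angle is zero, so the zenith angle equals |φ − δ| = |-58.6° − (-7.245°)| = 51.355°.
Elevation = 90° − 51.355° = 38.6°.

38.6°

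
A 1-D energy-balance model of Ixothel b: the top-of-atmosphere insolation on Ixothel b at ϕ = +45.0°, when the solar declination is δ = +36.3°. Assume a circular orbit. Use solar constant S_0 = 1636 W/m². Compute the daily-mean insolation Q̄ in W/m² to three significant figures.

cos h₀ = −tan(+45.0°) tan(+36.300°) = -0.7346, h₀ = 2.3958 rad.
Bracket: h₀ sin ϕ sin δ + cos ϕ cos δ sin h₀ = 2.3958×0.70711×0.59201 + 0.70711×0.80593×0.67853 = 1.002921 + 0.386681 = 1.389602.
Q̄ = (S_0/π) × [bracket] = (1636/π) × 1.389602 = 723.6 W/m².

Q̄ ≈ 724 W/m²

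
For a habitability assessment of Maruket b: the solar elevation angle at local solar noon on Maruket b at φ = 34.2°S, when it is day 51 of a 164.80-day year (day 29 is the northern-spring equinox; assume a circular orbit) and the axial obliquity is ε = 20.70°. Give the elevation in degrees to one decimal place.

40.6°

Solar longitude: λ_s = 360° × (51 − 29)/164.80 = 48.058°.
sin δ = sin 20.70° × sin 48.058° = 0.26292, so δ = +15.244°.
At local noon the hour angle is zero, so the zenith angle equals |φ − δ| = |-34.2° − (+15.244°)| = 49.444°.
Elevation = 90° − 49.444° = 40.6°.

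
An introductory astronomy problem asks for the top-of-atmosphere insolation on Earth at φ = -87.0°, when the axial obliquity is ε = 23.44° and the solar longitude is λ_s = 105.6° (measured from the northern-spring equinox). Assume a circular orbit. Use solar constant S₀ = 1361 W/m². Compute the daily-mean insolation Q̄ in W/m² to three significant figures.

Q̄ ≈ 0.00 W/m²

Solar declination: sin δ = sin ε · sin λ_s = sin 23.44° × sin 105.6° = 0.38313, so δ = +22.528°.
cos H₀ = −tan(-87.0°) tan(+22.528°) = 7.9146 ≥ 1 ⇒ polar night, H₀ = 0 and Q̄ = 0.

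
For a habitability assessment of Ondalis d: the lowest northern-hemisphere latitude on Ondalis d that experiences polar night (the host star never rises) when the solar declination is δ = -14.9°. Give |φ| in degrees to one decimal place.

Polar night requires cos H₀ = −tan φ tan δ ≥ 1, i.e. tan φ tan δ ≤ −1.
The boundary is |tan φ| · |tan δ| = 1, so |φ| = 90° − |δ| = 90° − 14.9° = 75.1° in the northern hemisphere.

|φ| = 75.1°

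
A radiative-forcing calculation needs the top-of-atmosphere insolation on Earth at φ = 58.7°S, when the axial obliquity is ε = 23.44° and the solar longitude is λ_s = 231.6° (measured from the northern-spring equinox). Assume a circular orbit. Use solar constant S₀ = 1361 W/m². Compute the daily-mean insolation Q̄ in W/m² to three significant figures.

Solar declination: sin δ = sin ε · sin λ_s = sin 23.44° × sin 231.6° = -0.31174, so δ = -18.164°.
cos H₀ = −tan(-58.7°) tan(-18.164°) = -0.5396, H₀ = 2.1408 rad.
Bracket: H₀ sin φ sin δ + cos φ cos δ sin H₀ = 2.1408×-0.85446×-0.31174 + 0.51952×0.95017×0.84191 = 0.570244 + 0.415594 = 0.985838.
Q̄ = (S₀/π) × [bracket] = (1361/π) × 0.985838 = 427.1 W/m².

Q̄ ≈ 427 W/m²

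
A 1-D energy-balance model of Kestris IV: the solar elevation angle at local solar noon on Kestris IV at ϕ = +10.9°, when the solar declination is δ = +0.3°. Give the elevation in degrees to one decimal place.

79.4°

At local noon the hour angle is zero, so the zenith angle equals |ϕ − δ| = |+10.9° − (+0.300°)| = 10.600°.
Elevation = 90° − 10.600° = 79.4°.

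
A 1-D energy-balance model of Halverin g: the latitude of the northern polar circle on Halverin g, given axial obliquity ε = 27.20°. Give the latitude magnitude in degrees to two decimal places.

62.80°

The polar circle is the lowest latitude that experiences at least one full rotation of continuous daylight at the northern-summer solstice; it lies at |ϕ| = 90° − ε = 90° − 27.20° = 62.80°.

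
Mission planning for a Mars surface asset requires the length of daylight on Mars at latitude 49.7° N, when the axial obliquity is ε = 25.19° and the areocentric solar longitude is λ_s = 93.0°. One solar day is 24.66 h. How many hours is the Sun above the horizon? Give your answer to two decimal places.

sin δ = sin 25.19° × sin 93.0° = 0.42504, so δ = +25.153°.
cos H₀ = −tan φ · tan δ = −tan(+49.7°) × tan(+25.153°) = -0.5537, so H₀ = 2.1576 rad = 123.62°.
Daylight = 2H₀/(2π) × 24.66 h = (2.1576/π) × 24.66 = 16.94 h.

16.94 h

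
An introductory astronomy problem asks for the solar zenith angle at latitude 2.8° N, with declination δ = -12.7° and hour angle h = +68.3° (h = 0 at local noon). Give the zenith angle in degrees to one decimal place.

cos θ_z = sin ϕ sin δ + cos ϕ cos δ cos h = -0.010739 + 0.360270 = 0.349531.
θ_z = arccos(0.349531) = 69.5°.

θ_z = 69.5°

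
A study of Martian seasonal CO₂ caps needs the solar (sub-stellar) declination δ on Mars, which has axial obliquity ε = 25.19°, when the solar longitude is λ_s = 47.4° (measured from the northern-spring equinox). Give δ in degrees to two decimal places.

δ = +18.26°

sin δ = sin ε · sin λ_s = sin 25.19° × sin 47.4° = 0.313299.
δ = arcsin(0.313299) = +18.26°.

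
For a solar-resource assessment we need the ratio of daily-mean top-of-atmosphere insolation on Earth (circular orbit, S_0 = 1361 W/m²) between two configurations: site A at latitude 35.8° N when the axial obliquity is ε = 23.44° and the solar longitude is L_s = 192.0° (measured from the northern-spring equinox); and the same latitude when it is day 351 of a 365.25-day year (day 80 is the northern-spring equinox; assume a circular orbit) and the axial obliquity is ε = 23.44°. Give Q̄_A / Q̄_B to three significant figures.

Q̄_A / Q̄_B ≈ 1.76

— Configuration A (ϕ=+35.8°):
Solar declination: sin δ = sin ε · sin L_s = sin 23.44° × sin 192.0° = -0.08270, so δ = -4.744°.
cos h₀ = −tan(+35.8°) tan(-4.744°) = 0.0599, h₀ = 1.5109 rad.
Bracket: h₀ sin ϕ sin δ + cos ϕ cos δ sin h₀ = 1.5109×0.58496×-0.08270 + 0.81106×0.99657×0.99821 = -0.073092 + 0.806831 = 0.733739.
Q̄ = (S_0/π) × [bracket] = (1361/π) × 0.733739 = 317.87 W/m².
— Configuration B (ϕ=+35.8°):
Solar longitude: L_s = 360° × (351 − 80)/365.25 = 267.105°.
sin δ = sin 23.44° × sin 267.105° = -0.39728, so δ = -23.408°.
cos h₀ = −tan(+35.8°) tan(-23.408°) = 0.3122, h₀ = 1.2533 rad.
Bracket: h₀ sin ϕ sin δ + cos ϕ cos δ sin h₀ = 1.2533×0.58496×-0.39728 + 0.81106×0.91770×0.95001 = -0.291258 + 0.707102 = 0.415844.
Q̄ = (S_0/π) × [bracket] = (1361/π) × 0.415844 = 180.15 W/m².
Ratio Q̄_A / Q̄_B = 317.87 / 180.15 = 1.764.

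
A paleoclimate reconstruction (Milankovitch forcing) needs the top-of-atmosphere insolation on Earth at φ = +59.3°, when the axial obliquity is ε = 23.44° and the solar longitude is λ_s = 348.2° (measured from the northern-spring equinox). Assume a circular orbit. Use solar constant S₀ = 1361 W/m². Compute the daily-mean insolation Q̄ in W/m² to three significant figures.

Q̄ ≈ 175 W/m²

Solar declination: sin δ = sin ε · sin λ_s = sin 23.44° × sin 348.2° = -0.08135, so δ = -4.666°.
cos H₀ = −tan(+59.3°) tan(-4.666°) = 0.1375, H₀ = 1.4329 rad.
Bracket: H₀ sin φ sin δ + cos φ cos δ sin H₀ = 1.4329×0.85985×-0.08135 + 0.51054×0.99669×0.99051 = -0.100230 + 0.504021 = 0.403791.
Q̄ = (S₀/π) × [bracket] = (1361/π) × 0.403791 = 174.9 W/m².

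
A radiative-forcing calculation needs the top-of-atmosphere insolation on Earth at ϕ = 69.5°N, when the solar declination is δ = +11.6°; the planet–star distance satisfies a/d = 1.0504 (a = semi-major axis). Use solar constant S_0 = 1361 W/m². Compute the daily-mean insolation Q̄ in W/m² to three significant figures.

Q̄ ≈ 331 W/m²

cos h₀ = −tan(+69.5°) tan(+11.600°) = -0.5490, h₀ = 2.1520 rad.
Bracket: h₀ sin ϕ sin δ + cos ϕ cos δ sin h₀ = 2.1520×0.93667×0.20108 + 0.35021×0.97958×0.83581 = 0.405320 + 0.286732 = 0.692052.
Inverse-square distance factor (a/d)² = 1.0504² = 1.103340.
Q̄ = (S_0/π) × 1.103340 × [bracket] = (1361/π) × 1.103340 × 0.692052 = 330.8 W/m².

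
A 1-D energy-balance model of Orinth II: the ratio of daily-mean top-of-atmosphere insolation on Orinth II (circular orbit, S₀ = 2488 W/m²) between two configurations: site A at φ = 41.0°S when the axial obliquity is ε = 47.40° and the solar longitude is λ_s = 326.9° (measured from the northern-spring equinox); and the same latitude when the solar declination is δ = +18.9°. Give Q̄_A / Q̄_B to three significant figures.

Q̄_A / Q̄_B ≈ 2.81

— Configuration A (φ=-41.0°):
Solar declination: sin δ = sin ε · sin λ_s = sin 47.40° × sin 326.9° = -0.40198, so δ = -23.702°.
cos H₀ = −tan(-41.0°) tan(-23.702°) = -0.3816, H₀ = 1.9624 rad.
Bracket: H₀ sin φ sin δ + cos φ cos δ sin H₀ = 1.9624×-0.65606×-0.40198 + 0.75471×0.91565×0.92431 = 0.517530 + 0.638745 = 1.156275.
Q̄ = (S₀/π) × [bracket] = (2488/π) × 1.156275 = 915.72 W/m².
— Configuration B (φ=-41.0°):
cos H₀ = −tan(-41.0°) tan(+18.900°) = 0.2976, H₀ = 1.2686 rad.
Bracket: H₀ sin φ sin δ + cos φ cos δ sin H₀ = 1.2686×-0.65606×0.32392 + 0.75471×0.94609×0.95468 = -0.269591 + 0.681664 = 0.412073.
Q̄ = (S₀/π) × [bracket] = (2488/π) × 0.412073 = 326.34 W/m².
Ratio Q̄_A / Q̄_B = 915.72 / 326.34 = 2.806.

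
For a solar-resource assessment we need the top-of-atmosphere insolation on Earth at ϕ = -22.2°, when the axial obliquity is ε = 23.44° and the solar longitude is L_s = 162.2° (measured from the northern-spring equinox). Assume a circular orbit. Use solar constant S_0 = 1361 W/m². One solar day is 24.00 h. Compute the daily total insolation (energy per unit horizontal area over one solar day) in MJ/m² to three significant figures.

31.7 MJ/m²

Solar declination: sin δ = sin ε · sin L_s = sin 23.44° × sin 162.2° = 0.12160, so δ = +6.985°.
cos h₀ = −tan(-22.2°) tan(+6.985°) = 0.0500, h₀ = 1.5208 rad.
Bracket: h₀ sin ϕ sin δ + cos ϕ cos δ sin h₀ = 1.5208×-0.37784×0.12160 + 0.92587×0.99258×0.99875 = -0.069874 + 0.917851 = 0.847977.
Q̄ = (S_0/π) × [bracket] = (1361/π) × 0.847977 = 367.36 W/m².
Daily total = Q̄ × 24.00 h × 3600 s/h = 367.36 × 24.00 × 3600 / 10⁶ = 31.74 MJ/m².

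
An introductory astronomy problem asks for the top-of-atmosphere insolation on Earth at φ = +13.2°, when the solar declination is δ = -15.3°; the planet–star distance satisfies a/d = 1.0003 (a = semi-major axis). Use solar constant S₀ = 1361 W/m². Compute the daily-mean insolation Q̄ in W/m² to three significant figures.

Q̄ ≈ 367 W/m²

cos H₀ = −tan(+13.2°) tan(-15.300°) = 0.0642, H₀ = 1.5066 rad.
Bracket: H₀ sin φ sin δ + cos φ cos δ sin H₀ = 1.5066×0.22835×-0.26387 + 0.97358×0.96456×0.99794 = -0.090780 + 0.937142 = 0.846362.
Inverse-square distance factor (a/d)² = 1.0003² = 1.000600.
Q̄ = (S₀/π) × 1.000600 × [bracket] = (1361/π) × 1.000600 × 0.846362 = 366.9 W/m².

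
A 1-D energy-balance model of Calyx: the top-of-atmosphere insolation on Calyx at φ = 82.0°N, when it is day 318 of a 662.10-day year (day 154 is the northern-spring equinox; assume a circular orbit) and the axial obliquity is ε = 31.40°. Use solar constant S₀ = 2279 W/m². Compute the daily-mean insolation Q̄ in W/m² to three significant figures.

Solar longitude: λ_s = 360° × (318 − 154)/662.10 = 89.171°.
sin δ = sin 31.40° × sin 89.171° = 0.52096, so δ = +31.396°.
cos H₀ = −tan(+82.0°) tan(+31.396°) = -4.3426 ≤ −1 ⇒ polar day, H₀ = π.
Bracket: H₀ sin φ sin δ + cos φ cos δ sin H₀ = 3.1416×0.99027×0.52096 + 0.13917×0.85358×0.00000 = 1.620723 + 0.000000 = 1.620723.
Q̄ = (S₀/π) × [bracket] = (2279/π) × 1.620723 = 1176 W/m².

Q̄ ≈ 1.18e+03 W/m²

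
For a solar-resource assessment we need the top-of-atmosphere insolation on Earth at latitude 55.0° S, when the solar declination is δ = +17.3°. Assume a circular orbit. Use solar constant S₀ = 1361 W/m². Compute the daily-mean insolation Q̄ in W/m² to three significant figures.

cos H₀ = −tan(-55.0°) tan(+17.300°) = 0.4448, H₀ = 1.1098 rad.
Bracket: H₀ sin φ sin δ + cos φ cos δ sin H₀ = 1.1098×-0.81915×0.29737 + 0.57358×0.95476×0.89562 = -0.270337 + 0.490469 = 0.220132.
Q̄ = (S₀/π) × [bracket] = (1361/π) × 0.220132 = 95.37 W/m².

Q̄ ≈ 95.4 W/m²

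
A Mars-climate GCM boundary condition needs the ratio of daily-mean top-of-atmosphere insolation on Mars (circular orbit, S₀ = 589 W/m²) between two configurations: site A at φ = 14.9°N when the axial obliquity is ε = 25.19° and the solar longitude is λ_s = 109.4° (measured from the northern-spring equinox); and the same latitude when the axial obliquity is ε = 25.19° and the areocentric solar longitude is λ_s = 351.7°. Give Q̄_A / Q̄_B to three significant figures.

— Configuration A (φ=+14.9°):
Solar declination: sin δ = sin ε · sin λ_s = sin 25.19° × sin 109.4° = 0.40146, so δ = +23.669°.
cos H₀ = −tan(+14.9°) tan(+23.669°) = -0.1166, H₀ = 1.6877 rad.
Bracket: H₀ sin φ sin δ + cos φ cos δ sin H₀ = 1.6877×0.25713×0.40146 + 0.96638×0.91588×0.99318 = 0.174217 + 0.879052 = 1.053269.
Q̄ = (S₀/π) × [bracket] = (589/π) × 1.053269 = 197.47 W/m².
— Configuration B (φ=+14.9°):
sin δ = sin 25.19° × sin 351.7° = -0.06144, so δ = -3.523°.
cos H₀ = −tan(+14.9°) tan(-3.523°) = 0.0164, H₀ = 1.5544 rad.
Bracket: H₀ sin φ sin δ + cos φ cos δ sin H₀ = 1.5544×0.25713×-0.06144 + 0.96638×0.99811×0.99987 = -0.024557 + 0.964428 = 0.939871.
Q̄ = (S₀/π) × [bracket] = (589/π) × 0.939871 = 176.21 W/m².
Ratio Q̄_A / Q̄_B = 197.47 / 176.21 = 1.121.

Q̄_A / Q̄_B ≈ 1.12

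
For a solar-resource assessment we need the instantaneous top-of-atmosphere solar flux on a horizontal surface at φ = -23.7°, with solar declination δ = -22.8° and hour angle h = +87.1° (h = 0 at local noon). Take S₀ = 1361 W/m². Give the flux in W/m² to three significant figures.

cos θ_z = sin φ sin δ + cos φ cos δ cos h = 0.155761 + 0.042706 = 0.198467.
Flux = S₀ · cos θ_z = 1361 × 0.198467 = 270.1 W/m².

270 W/m²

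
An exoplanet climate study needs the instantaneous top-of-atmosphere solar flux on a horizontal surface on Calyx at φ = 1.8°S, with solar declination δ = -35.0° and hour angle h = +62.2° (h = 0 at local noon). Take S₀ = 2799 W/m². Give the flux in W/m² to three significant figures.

cos θ_z = sin φ sin δ + cos φ cos δ cos h = 0.018016 + 0.381853 = 0.399869.
Flux = S₀ · cos θ_z = 2799 × 0.399869 = 1119 W/m².

1.12e+03 W/m²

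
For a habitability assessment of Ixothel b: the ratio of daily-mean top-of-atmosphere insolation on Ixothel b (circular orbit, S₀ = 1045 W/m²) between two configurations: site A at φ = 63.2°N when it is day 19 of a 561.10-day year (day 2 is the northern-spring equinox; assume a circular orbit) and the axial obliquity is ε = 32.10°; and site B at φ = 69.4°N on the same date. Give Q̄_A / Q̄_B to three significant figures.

Q̄_A / Q̄_B ≈ 1.17

— Configuration A (φ=+63.2°):
Solar longitude: λ_s = 360° × (19 − 2)/561.10 = 10.907°.
sin δ = sin 32.10° × sin 10.907° = 0.10055, so δ = +5.771°.
cos H₀ = −tan(+63.2°) tan(+5.771°) = -0.2001, H₀ = 1.7722 rad.
Bracket: H₀ sin φ sin δ + cos φ cos δ sin H₀ = 1.7722×0.89259×0.10055 + 0.45088×0.99493×0.97978 = 0.159055 + 0.439523 = 0.598578.
Q̄ = (S₀/π) × [bracket] = (1045/π) × 0.598578 = 199.11 W/m².
— Configuration B (φ=+69.4°):
cos H₀ = −tan(+69.4°) tan(+5.771°) = -0.2689, H₀ = 1.8430 rad.
Bracket: H₀ sin φ sin δ + cos φ cos δ sin H₀ = 1.8430×0.93606×0.10055 + 0.35184×0.99493×0.96318 = 0.173465 + 0.337167 = 0.510632.
Q̄ = (S₀/π) × [bracket] = (1045/π) × 0.510632 = 169.85 W/m².
Ratio Q̄_A / Q̄_B = 199.11 / 169.85 = 1.172.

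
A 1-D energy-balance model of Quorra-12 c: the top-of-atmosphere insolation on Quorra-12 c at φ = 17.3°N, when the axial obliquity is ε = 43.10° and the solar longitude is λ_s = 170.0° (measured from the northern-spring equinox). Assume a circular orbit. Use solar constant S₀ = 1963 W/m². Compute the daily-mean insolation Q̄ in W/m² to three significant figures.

Solar declination: sin δ = sin ε · sin λ_s = sin 43.10° × sin 170.0° = 0.11865, so δ = +6.814°.
cos H₀ = −tan(+17.3°) tan(+6.814°) = -0.0372, H₀ = 1.6080 rad.
Bracket: H₀ sin φ sin δ + cos φ cos δ sin H₀ = 1.6080×0.29737×0.11865 + 0.95476×0.99294×0.99931 = 0.056735 + 0.947365 = 1.004100.
Q̄ = (S₀/π) × [bracket] = (1963/π) × 1.004100 = 627.4 W/m².

Q̄ ≈ 627 W/m²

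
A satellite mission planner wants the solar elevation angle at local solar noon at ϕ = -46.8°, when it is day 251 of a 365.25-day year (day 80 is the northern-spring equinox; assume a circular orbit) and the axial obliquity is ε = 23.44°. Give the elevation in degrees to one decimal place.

38.7°

Solar longitude: L_s = 360° × (251 − 80)/365.25 = 168.542°.
sin δ = sin 23.44° × sin 168.542° = 0.07902, so δ = +4.532°.
At local noon the hour angle is zero, so the zenith angle equals |ϕ − δ| = |-46.8° − (+4.532°)| = 51.332°.
Elevation = 90° − 51.332° = 38.7°.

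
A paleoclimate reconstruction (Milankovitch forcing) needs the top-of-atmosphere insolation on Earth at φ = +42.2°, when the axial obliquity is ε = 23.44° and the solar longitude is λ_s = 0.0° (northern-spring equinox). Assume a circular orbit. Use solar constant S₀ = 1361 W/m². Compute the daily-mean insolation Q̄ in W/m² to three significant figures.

Solar declination: sin δ = sin ε · sin λ_s = sin 23.44° × sin 0.0° = 0.00000, so δ = +0.000°.
cos H₀ = −tan(+42.2°) tan(+0.000°) = -0.0000, H₀ = 1.5708 rad.
Bracket: H₀ sin φ sin δ + cos φ cos δ sin H₀ = 1.5708×0.67172×0.00000 + 0.74080×1.00000×1.00000 = 0.000000 + 0.740800 = 0.740800.
Q̄ = (S₀/π) × [bracket] = (1361/π) × 0.740800 = 320.9 W/m².

Q̄ ≈ 321 W/m²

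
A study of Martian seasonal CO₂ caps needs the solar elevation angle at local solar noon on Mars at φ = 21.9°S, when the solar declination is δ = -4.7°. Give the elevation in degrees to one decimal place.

At local noon the hour angle is zero, so the zenith angle equals |φ − δ| = |-21.9° − (-4.700°)| = 17.200°.
Elevation = 90° − 17.200° = 72.8°.

72.8°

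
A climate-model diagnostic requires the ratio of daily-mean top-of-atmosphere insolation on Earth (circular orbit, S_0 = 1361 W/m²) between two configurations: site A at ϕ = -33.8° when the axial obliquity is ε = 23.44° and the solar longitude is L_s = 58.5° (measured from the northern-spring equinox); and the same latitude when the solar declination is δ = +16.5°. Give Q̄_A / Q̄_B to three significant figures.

Q̄_A / Q̄_B ≈ 0.901

— Configuration A (ϕ=-33.8°):
Solar declination: sin δ = sin ε · sin L_s = sin 23.44° × sin 58.5° = 0.33917, so δ = +19.826°.
cos h₀ = −tan(-33.8°) tan(+19.826°) = 0.2414, h₀ = 1.3270 rad.
Bracket: h₀ sin ϕ sin δ + cos ϕ cos δ sin h₀ = 1.3270×-0.55630×0.33917 + 0.83098×0.94072×0.97044 = -0.250379 + 0.758612 = 0.508233.
Q̄ = (S_0/π) × [bracket] = (1361/π) × 0.508233 = 220.18 W/m².
— Configuration B (ϕ=-33.8°):
cos h₀ = −tan(-33.8°) tan(+16.500°) = 0.1983, h₀ = 1.3712 rad.
Bracket: h₀ sin ϕ sin δ + cos ϕ cos δ sin h₀ = 1.3712×-0.55630×0.28402 + 0.83098×0.95882×0.98014 = -0.216650 + 0.780937 = 0.564287.
Q̄ = (S_0/π) × [bracket] = (1361/π) × 0.564287 = 244.46 W/m².
Ratio Q̄_A / Q̄_B = 220.18 / 244.46 = 0.9007.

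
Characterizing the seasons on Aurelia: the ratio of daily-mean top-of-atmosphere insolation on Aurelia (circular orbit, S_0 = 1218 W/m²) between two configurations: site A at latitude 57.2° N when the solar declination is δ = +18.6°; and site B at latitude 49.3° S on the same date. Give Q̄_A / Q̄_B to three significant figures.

Q̄_A / Q̄_B ≈ 3.52

— Configuration A (ϕ=+57.2°):
cos h₀ = −tan(+57.2°) tan(+18.600°) = -0.5222, h₀ = 2.1202 rad.
Bracket: h₀ sin ϕ sin δ + cos ϕ cos δ sin h₀ = 2.1202×0.84057×0.31896 + 0.54171×0.94777×0.85282 = 0.568443 + 0.437852 = 1.006295.
Q̄ = (S_0/π) × [bracket] = (1218/π) × 1.006295 = 390.14 W/m².
— Configuration B (ϕ=-49.3°):
cos h₀ = −tan(-49.3°) tan(+18.600°) = 0.3913, h₀ = 1.1688 rad.
Bracket: h₀ sin ϕ sin δ + cos ϕ cos δ sin h₀ = 1.1688×-0.75813×0.31896 + 0.65210×0.94777×0.92028 = -0.282631 + 0.568771 = 0.286140.
Q̄ = (S_0/π) × [bracket] = (1218/π) × 0.286140 = 110.94 W/m².
Ratio Q̄_A / Q̄_B = 390.14 / 110.94 = 3.517.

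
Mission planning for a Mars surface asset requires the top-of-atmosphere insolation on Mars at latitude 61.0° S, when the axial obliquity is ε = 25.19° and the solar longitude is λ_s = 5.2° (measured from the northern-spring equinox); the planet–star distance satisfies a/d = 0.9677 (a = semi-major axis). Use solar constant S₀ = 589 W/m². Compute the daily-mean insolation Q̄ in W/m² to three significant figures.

Solar declination: sin δ = sin ε · sin λ_s = sin 25.19° × sin 5.2° = 0.03858, so δ = +2.211°.
cos H₀ = −tan(-61.0°) tan(+2.211°) = 0.0696, H₀ = 1.5011 rad.
Bracket: H₀ sin φ sin δ + cos φ cos δ sin H₀ = 1.5011×-0.87462×0.03858 + 0.48481×0.99926×0.99757 = -0.050651 + 0.483274 = 0.432623.
Inverse-square distance factor (a/d)² = 0.9677² = 0.936443.
Q̄ = (S₀/π) × 0.936443 × [bracket] = (589/π) × 0.936443 × 0.432623 = 75.96 W/m².

Q̄ ≈ 76.0 W/m²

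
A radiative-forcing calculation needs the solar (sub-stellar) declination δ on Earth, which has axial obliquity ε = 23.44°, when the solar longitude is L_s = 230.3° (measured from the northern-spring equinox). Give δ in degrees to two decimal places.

sin δ = sin ε · sin L_s = sin 23.44° × sin 230.3° = -0.306058.
δ = arcsin(-0.306058) = -17.82°.

δ = -17.82°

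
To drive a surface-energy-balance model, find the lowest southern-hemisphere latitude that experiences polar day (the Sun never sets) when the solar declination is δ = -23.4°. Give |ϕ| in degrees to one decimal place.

Polar day requires cos h₀ = −tan ϕ tan δ ≤ −1, i.e. tan ϕ tan δ ≥ 1.
The boundary is |tan ϕ| · |tan δ| = 1, so |ϕ| = 90° − |δ| = 90° − 23.4° = 66.6° in the southern hemisphere.

|ϕ| = 66.6°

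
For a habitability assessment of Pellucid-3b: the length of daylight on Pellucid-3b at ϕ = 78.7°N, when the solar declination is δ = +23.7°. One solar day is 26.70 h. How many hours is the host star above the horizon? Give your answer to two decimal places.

26.70 h

Sunrise equation: cos h₀ = −tan ϕ · tan δ = -2.1968 ≤ −1, so the host star never sets (polar day) and h₀ = π.
Daylight = 2h₀/(2π) × 26.70 h = (3.1416/π) × 26.70 = 26.70 h.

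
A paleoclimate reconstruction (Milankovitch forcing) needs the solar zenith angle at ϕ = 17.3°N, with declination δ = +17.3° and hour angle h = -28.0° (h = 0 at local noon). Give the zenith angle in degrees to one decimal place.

cos θ_z = sin ϕ sin δ + cos ϕ cos δ cos h = 0.088432 + 0.804867 = 0.893299.
θ_z = arccos(0.893299) = 26.7°.

θ_z = 26.7°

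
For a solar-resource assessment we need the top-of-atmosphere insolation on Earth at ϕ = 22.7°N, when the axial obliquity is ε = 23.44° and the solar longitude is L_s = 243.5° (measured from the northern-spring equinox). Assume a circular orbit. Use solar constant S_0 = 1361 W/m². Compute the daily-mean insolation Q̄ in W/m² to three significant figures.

Solar declination: sin δ = sin ε · sin L_s = sin 23.44° × sin 243.5° = -0.35599, so δ = -20.854°.
cos h₀ = −tan(+22.7°) tan(-20.854°) = 0.1594, h₀ = 1.4108 rad.
Bracket: h₀ sin ϕ sin δ + cos ϕ cos δ sin h₀ = 1.4108×0.38591×-0.35599 + 0.92254×0.93449×0.98722 = -0.193816 + 0.851087 = 0.657271.
Q̄ = (S_0/π) × [bracket] = (1361/π) × 0.657271 = 284.7 W/m².

Q̄ ≈ 285 W/m²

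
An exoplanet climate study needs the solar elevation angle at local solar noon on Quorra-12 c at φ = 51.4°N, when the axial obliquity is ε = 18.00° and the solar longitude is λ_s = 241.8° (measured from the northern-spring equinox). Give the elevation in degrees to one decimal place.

Solar declination: sin δ = sin ε · sin λ_s = sin 18.00° × sin 241.8° = -0.27234, so δ = -15.803°.
At local noon the hour angle is zero, so the zenith angle equals |φ − δ| = |+51.4° − (-15.803°)| = 67.203°.
Elevation = 90° − 67.203° = 22.8°.

22.8°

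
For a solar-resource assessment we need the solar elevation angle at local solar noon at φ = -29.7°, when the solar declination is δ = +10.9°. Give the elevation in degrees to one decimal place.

At local noon the hour angle is zero, so the zenith angle equals |φ − δ| = |-29.7° − (+10.900°)| = 40.600°.
Elevation = 90° − 40.600° = 49.4°.

49.4°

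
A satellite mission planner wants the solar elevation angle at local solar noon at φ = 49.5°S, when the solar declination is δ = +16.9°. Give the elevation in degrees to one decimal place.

23.6°

At local noon the hour angle is zero, so the zenith angle equals |φ − δ| = |-49.5° − (+16.900°)| = 66.400°.
Elevation = 90° − 66.400° = 23.6°.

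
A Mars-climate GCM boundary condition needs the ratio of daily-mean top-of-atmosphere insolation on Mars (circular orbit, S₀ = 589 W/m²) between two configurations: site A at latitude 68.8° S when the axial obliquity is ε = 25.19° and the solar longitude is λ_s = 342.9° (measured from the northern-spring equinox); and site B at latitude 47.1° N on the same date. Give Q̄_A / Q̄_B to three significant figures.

— Configuration A (φ=-68.8°):
Solar declination: sin δ = sin ε · sin λ_s = sin 25.19° × sin 342.9° = -0.12515, so δ = -7.189°.
cos H₀ = −tan(-68.8°) tan(-7.189°) = -0.3252, H₀ = 1.9020 rad.
Bracket: H₀ sin φ sin δ + cos φ cos δ sin H₀ = 1.9020×-0.93232×-0.12515 + 0.36162×0.99214×0.94564 = 0.221925 + 0.339275 = 0.561200.
Q̄ = (S₀/π) × [bracket] = (589/π) × 0.561200 = 105.22 W/m².
— Configuration B (φ=+47.1°):
cos H₀ = −tan(+47.1°) tan(-7.189°) = 0.1357, H₀ = 1.4346 rad.
Bracket: H₀ sin φ sin δ + cos φ cos δ sin H₀ = 1.4346×0.73254×-0.12515 + 0.68072×0.99214×0.99074 = -0.131520 + 0.669116 = 0.537596.
Q̄ = (S₀/π) × [bracket] = (589/π) × 0.537596 = 100.79 W/m².
Ratio Q̄_A / Q̄_B = 105.22 / 100.79 = 1.044.

Q̄_A / Q̄_B ≈ 1.04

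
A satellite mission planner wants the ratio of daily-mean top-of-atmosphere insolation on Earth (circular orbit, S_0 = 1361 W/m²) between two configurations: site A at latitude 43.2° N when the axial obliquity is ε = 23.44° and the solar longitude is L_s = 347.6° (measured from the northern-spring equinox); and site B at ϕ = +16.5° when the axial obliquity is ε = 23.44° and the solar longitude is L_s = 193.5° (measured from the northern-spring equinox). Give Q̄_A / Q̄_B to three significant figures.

Q̄_A / Q̄_B ≈ 0.697

— Configuration A (ϕ=+43.2°):
Solar declination: sin δ = sin ε · sin L_s = sin 23.44° × sin 347.6° = -0.08542, so δ = -4.900°.
cos h₀ = −tan(+43.2°) tan(-4.900°) = 0.0805, h₀ = 1.4902 rad.
Bracket: h₀ sin ϕ sin δ + cos ϕ cos δ sin h₀ = 1.4902×0.68455×-0.08542 + 0.72897×0.99635×0.99675 = -0.087138 + 0.723949 = 0.636811.
Q̄ = (S_0/π) × [bracket] = (1361/π) × 0.636811 = 275.88 W/m².
— Configuration B (ϕ=+16.5°):
Solar declination: sin δ = sin ε · sin L_s = sin 23.44° × sin 193.5° = -0.09286, so δ = -5.328°.
cos h₀ = −tan(+16.5°) tan(-5.328°) = 0.0276, h₀ = 1.5432 rad.
Bracket: h₀ sin ϕ sin δ + cos ϕ cos δ sin h₀ = 1.5432×0.28402×-0.09286 + 0.95882×0.99568×0.99962 = -0.040701 + 0.954315 = 0.913614.
Q̄ = (S_0/π) × [bracket] = (1361/π) × 0.913614 = 395.80 W/m².
Ratio Q̄_A / Q̄_B = 275.88 / 395.80 = 0.6970.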